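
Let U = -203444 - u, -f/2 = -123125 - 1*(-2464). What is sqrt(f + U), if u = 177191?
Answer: I*sqrt(139313) ≈ 373.25*I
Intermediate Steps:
f = 241322 (f = -2*(-123125 - 1*(-2464)) = -2*(-123125 + 2464) = -2*(-120661) = 241322)
U = -380635 (U = -203444 - 1*177191 = -203444 - 177191 = -380635)
sqrt(f + U) = sqrt(241322 - 380635) = sqrt(-139313) = I*sqrt(139313)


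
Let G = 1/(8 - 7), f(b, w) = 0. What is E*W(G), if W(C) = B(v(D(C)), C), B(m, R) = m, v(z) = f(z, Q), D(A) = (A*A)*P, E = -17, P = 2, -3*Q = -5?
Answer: 0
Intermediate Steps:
Q = 5/3 (Q = -1/3*(-5) = 5/3 ≈ 1.6667)
D(A) = 2*A**2 (D(A) = (A*A)*2 = A**2*2 = 2*A**2)
v(z) = 0
G = 1 (G = 1/1 = 1)
W(C) = 0
E*W(G) = -17*0 = 0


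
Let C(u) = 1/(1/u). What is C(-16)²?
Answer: 256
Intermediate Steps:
C(u) = u
C(-16)² = (-16)² = 256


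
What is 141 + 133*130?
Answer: 17431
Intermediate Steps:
141 + 133*130 = 141 + 17290 = 17431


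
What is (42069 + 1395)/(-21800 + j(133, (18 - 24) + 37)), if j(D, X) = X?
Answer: -43464/21769 ≈ -1.9966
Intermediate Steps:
(42069 + 1395)/(-21800 + j(133, (18 - 24) + 37)) = (42069 + 1395)/(-21800 + ((18 - 24) + 37)) = 43464/(-21800 + (-6 + 37)) = 43464/(-21800 + 31) = 43464/(-21769) = 43464*(-1/21769) = -43464/21769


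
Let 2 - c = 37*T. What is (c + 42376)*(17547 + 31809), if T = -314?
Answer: 2665026576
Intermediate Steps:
c = 11620 (c = 2 - 37*(-314) = 2 - 1*(-11618) = 2 + 11618 = 11620)
(c + 42376)*(17547 + 31809) = (11620 + 42376)*(17547 + 31809) = 53996*49356 = 2665026576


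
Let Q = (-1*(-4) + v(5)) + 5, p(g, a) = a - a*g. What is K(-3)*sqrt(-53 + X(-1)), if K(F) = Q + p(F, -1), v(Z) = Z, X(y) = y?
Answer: 30*I*sqrt(6) ≈ 73.485*I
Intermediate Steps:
p(g, a) = a - a*g
Q = 14 (Q = (-1*(-4) + 5) + 5 = (4 + 5) + 5 = 9 + 5 = 14)
K(F) = 13 + F (K(F) = 14 - (1 - F) = 14 + (-1 + F) = 13 + F)
K(-3)*sqrt(-53 + X(-1)) = (13 - 3)*sqrt(-53 - 1) = 10*sqrt(-54) = 10*(3*I*sqrt(6)) = 30*I*sqrt(6)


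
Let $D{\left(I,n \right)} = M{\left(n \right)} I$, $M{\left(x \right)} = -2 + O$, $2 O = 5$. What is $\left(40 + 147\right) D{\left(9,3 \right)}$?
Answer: $\frac{1683}{2} \approx 841.5$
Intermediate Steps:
$O = \frac{5}{2}$ ($O = \frac{1}{2} \cdot 5 = \frac{5}{2} \approx 2.5$)
$M{\left(x \right)} = \frac{1}{2}$ ($M{\left(x \right)} = -2 + \frac{5}{2} = \frac{1}{2}$)
$D{\left(I,n \right)} = \frac{I}{2}$
$\left(40 + 147\right) D{\left(9,3 \right)} = \left(40 + 147\right) \frac{1}{2} \cdot 9 = 187 \cdot \frac{9}{2} = \frac{1683}{2}$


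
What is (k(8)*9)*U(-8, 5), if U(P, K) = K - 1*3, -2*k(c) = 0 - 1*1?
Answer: 9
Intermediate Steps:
k(c) = ½ (k(c) = -(0 - 1*1)/2 = -(0 - 1)/2 = -½*(-1) = ½)
U(P, K) = -3 + K (U(P, K) = K - 3 = -3 + K)
(k(8)*9)*U(-8, 5) = ((½)*9)*(-3 + 5) = (9/2)*2 = 9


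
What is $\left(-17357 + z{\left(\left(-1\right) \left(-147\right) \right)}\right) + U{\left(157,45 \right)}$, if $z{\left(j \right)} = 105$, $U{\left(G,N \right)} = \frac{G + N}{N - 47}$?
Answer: $-17353$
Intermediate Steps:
$U{\left(G,N \right)} = \frac{G + N}{-47 + N}$
$\left(-17357 + z{\left(\left(-1\right) \left(-147\right) \right)}\right) + U{\left(157,45 \right)} = \left(-17357 + 105\right) + \frac{157 + 45}{-47 + 45} = -17252 + \frac{1}{-2} \cdot 202 = -17252 - 101 = -17353$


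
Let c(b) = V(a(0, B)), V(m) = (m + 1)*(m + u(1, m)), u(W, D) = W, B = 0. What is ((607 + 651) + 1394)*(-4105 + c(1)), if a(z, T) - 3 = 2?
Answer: -10790988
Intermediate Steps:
a(z, T) = 5 (a(z, T) = 3 + 2 = 5)
V(m) = (1 + m)² (V(m) = (m + 1)*(m + 1) = (1 + m)*(1 + m) = (1 + m)²)
c(b) = 36 (c(b) = 1 + 5² + 2*5 = 1 + 25 + 10 = 36)
((607 + 651) + 1394)*(-4105 + c(1)) = ((607 + 651) + 1394)*(-4105 + 36) = (1258 + 1394)*(-4069) = 2652*(-4069) = -10790988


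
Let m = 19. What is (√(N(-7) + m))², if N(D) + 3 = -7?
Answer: 9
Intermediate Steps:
N(D) = -10 (N(D) = -3 - 7 = -10)
(√(N(-7) + m))² = (√(-10 + 19))² = (√9)² = 3² = 9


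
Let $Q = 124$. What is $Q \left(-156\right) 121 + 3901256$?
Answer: $1560632$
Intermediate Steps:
$Q \left(-156\right) 121 + 3901256 = 124 \left(-156\right) 121 + 3901256 = \left(-19344\right) 121 + 3901256 = -2340624 + 3901256 = 1560632$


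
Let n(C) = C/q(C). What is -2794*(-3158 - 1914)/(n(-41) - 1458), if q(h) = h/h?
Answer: -14171168/1499 ≈ -9453.8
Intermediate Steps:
q(h) = 1
n(C) = C (n(C) = C/1 = C*1 = C)
-2794*(-3158 - 1914)/(n(-41) - 1458) = -2794*(-3158 - 1914)/(-41 - 1458) = -2794/((-1499/(-5072))) = -2794/((-1499*(-1/5072))) = -2794/1499/5072 = -2794*5072/1499 = -14171168/1499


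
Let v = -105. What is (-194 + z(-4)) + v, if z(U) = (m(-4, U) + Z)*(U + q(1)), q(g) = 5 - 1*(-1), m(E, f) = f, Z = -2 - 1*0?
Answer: -311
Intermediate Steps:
Z = -2 (Z = -2 + 0 = -2)
q(g) = 6 (q(g) = 5 + 1 = 6)
z(U) = (-2 + U)*(6 + U) (z(U) = (U - 2)*(U + 6) = (-2 + U)*(6 + U))
(-194 + z(-4)) + v = (-194 + (-12 + (-4)² + 4*(-4))) - 105 = (-194 + (-12 + 16 - 16)) - 105 = (-194 - 12) - 105 = -206 - 105 = -311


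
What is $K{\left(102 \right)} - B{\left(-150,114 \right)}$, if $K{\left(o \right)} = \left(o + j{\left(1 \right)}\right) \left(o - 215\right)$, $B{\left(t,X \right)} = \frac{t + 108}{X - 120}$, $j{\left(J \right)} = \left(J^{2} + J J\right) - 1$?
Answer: $-11646$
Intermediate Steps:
$j{\left(J \right)} = -1 + 2 J^{2}$ ($j{\left(J \right)} = \left(J^{2} + J^{2}\right) - 1 = 2 J^{2} - 1 = -1 + 2 J^{2}$)
$B{\left(t,X \right)} = \frac{108 + t}{-120 + X}$
$K{\left(o \right)} = \left(1 + o\right) \left(-215 + o\right)$ ($K{\left(o \right)} = \left(o - \left(1 - 2 \cdot 1^{2}\right)\right) \left(o - 215\right) = \left(o + \left(-1 + 2 \cdot 1\right)\right) \left(-215 + o\right) = \left(o + \left(-1 + 2\right)\right) \left(-215 + o\right) = \left(o + 1\right) \left(-215 + o\right) = \left(1 + o\right) \left(-215 + o\right)$)
$K{\left(102 \right)} - B{\left(-150,114 \right)} = \left(-215 + 102^{2} - 21828\right) - \frac{108 - 150}{-120 + 114} = \left(-215 + 10404 - 21828\right) - \frac{1}{-6} \left(-42\right) = -11639 - \left(- \frac{1}{6}\right) \left(-42\right) = -11639 - 7 = -11646$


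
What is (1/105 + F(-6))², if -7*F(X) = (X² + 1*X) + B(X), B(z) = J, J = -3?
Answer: 163216/11025 ≈ 14.804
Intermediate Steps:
B(z) = -3
F(X) = 3/7 - X/7 - X²/7 (F(X) = -((X² + 1*X) - 3)/7 = -((X² + X) - 3)/7 = -((X + X²) - 3)/7 = -(-3 + X + X²)/7 = 3/7 - X/7 - X²/7)
(1/105 + F(-6))² = (1/105 + (3/7 - ⅐*(-6) - ⅐*(-6)²))² = (1/105 + (3/7 + 6/7 - ⅐*36))² = (1/105 + (3/7 + 6/7 - 36/7))² = (1/105 - 27/7)² = (-404/105)² = 163216/11025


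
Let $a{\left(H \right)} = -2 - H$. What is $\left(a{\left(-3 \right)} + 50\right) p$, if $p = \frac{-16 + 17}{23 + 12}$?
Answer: $\frac{51}{35} \approx 1.4571$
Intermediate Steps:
$p = \frac{1}{35}$ ($p = 1 \cdot \frac{1}{35} = \frac{1}{35} \approx 0.028571$)
$\left(a{\left(-3 \right)} + 50\right) p = \left(\left(-2 - -3\right) + 50\right) \frac{1}{35} = \left(\left(-2 + 3\right) + 50\right) \frac{1}{35} = \left(1 + 50\right) \frac{1}{35} = 51 \cdot \frac{1}{35} = \frac{51}{35}$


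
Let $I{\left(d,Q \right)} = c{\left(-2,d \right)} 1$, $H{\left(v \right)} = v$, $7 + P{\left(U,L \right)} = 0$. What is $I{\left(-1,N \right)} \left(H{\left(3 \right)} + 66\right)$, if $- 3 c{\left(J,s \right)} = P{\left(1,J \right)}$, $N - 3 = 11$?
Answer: $161$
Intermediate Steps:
$N = 14$ ($N = 3 + 11 = 14$)
$P{\left(U,L \right)} = -7$ ($P{\left(U,L \right)} = -7 + 0 = -7$)
$c{\left(J,s \right)} = \frac{7}{3}$ ($c{\left(J,s \right)} = \left(- \frac{1}{3}\right) \left(-7\right) = \frac{7}{3}$)
$I{\left(d,Q \right)} = \frac{7}{3}$ ($I{\left(d,Q \right)} = \frac{7}{3} \cdot 1 = \frac{7}{3}$)
$I{\left(-1,N \right)} \left(H{\left(3 \right)} + 66\right) = \frac{7 \left(3 + 66\right)}{3} = \frac{7}{3} \cdot 69 = 161$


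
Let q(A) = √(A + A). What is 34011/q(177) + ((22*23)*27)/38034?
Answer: 759/2113 + 11337*√354/118 ≈ 1808.0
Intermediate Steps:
q(A) = √2*√A (q(A) = √(2*A) = √2*√A)
34011/q(177) + ((22*23)*27)/38034 = 34011/((√2*√177)) + ((22*23)*27)/38034 = 34011/(√354) + (506*27)*(1/38034) = 34011*(√354/354) + 13662*(1/38034) = 11337*√354/118 + 759/2113 = 759/2113 + 11337*√354/118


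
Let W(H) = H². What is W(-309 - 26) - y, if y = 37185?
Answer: 75040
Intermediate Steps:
W(-309 - 26) - y = (-309 - 26)² - 1*37185 = (-335)² - 37185 = 112225 - 37185 = 75040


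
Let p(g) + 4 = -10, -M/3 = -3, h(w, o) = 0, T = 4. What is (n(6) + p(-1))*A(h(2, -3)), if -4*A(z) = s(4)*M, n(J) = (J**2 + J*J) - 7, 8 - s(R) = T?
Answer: -459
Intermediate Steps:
s(R) = 4 (s(R) = 8 - 1*4 = 8 - 4 = 4)
M = 9 (M = -3*(-3) = 9)
p(g) = -14 (p(g) = -4 - 10 = -14)
n(J) = -7 + 2*J**2 (n(J) = (J**2 + J**2) - 7 = 2*J**2 - 7 = -7 + 2*J**2)
A(z) = -9
(n(6) + p(-1))*A(h(2, -3)) = ((-7 + 2*6**2) - 14)*(-9) = ((-7 + 2*36) - 14)*(-9) = ((-7 + 72) - 14)*(-9) = (65 - 14)*(-9) = 51*(-9) = -459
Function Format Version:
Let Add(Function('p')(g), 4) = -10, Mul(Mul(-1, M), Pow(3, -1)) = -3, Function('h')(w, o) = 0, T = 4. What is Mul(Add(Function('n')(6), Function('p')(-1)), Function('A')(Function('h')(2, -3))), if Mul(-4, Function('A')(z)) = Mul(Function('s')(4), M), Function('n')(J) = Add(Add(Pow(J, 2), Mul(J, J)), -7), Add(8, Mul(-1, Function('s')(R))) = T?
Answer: -459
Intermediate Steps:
Function('s')(R) = 4 (Function('s')(R) = Add(8, Mul(-1, 4)) = Add(8, -4) = 4)
M = 9 (M = Mul(-3, -3) = 9)
Function('p')(g) = -14 (Function('p')(g) = Add(-4, -10) = -14)
Function('n')(J) = Add(-7, Mul(2, Pow(J, 2))) (Function('n')(J) = Add(Add(Pow(J, 2), Pow(J, 2)), -7) = Add(Mul(2, Pow(J, 2)), -7) = Add(-7, Mul(2, Pow(J, 2))))
Function('A')(z) = -9 (Function('A')(z) = Mul(Rational(-1, 4), Mul(4, 9)) = Mul(Rational(-1, 4), 36) = -9)
Mul(Add(Function('n')(6), Function('p')(-1)), Function('A')(Function('h')(2, -3))) = Mul(Add(Add(-7, Mul(2, Pow(6, 2))), -14), -9) = Mul(Add(Add(-7, Mul(2, 36)), -14), -9) = Mul(Add(Add(-7, 72), -14), -9) = Mul(Add(65, -14), -9) = Mul(51, -9) = -459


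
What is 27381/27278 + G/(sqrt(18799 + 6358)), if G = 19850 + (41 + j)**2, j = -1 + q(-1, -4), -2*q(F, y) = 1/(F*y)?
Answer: 27381/27278 + 1372161*sqrt(25157)/1610048 ≈ 136.18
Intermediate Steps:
q(F, y) = -1/(2*F*y) (q(F, y) = -1/(F*y)/2 = -1/(2*F*y))
j = -9/8 (j = -1 - 1/2/(-1*(-4)) = -1 - 1/2*(-1)*(-1/4) = -1 - 1/8 = -9/8 ≈ -1.1250)
G = 1372161/64 (G = 19850 + (41 - 9/8)**2 = 19850 + (319/8)**2 = 19850 + 101761/64 = 1372161/64 ≈ 21440.)
27381/27278 + G/(sqrt(18799 + 6358)) = 27381/27278 + 1372161/(64*(sqrt(18799 + 6358))) = 27381*(1/27278) + 1372161/(64*(sqrt(25157))) = 27381/27278 + 1372161*(sqrt(25157)/25157)/64 = 27381/27278 + 1372161*sqrt(25157)/1610048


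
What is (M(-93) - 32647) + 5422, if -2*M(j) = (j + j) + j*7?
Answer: -53613/2 ≈ -26807.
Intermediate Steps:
M(j) = -9*j/2 (M(j) = -((j + j) + j*7)/2 = -(2*j + 7*j)/2 = -9*j/2)
(M(-93) - 32647) + 5422 = (-9/2*(-93) - 32647) + 5422 = (837/2 - 32647) + 5422 = -64457/2 + 5422 = -53613/2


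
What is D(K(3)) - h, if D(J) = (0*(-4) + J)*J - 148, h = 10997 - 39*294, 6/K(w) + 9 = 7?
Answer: 330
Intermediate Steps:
K(w) = -3 (K(w) = 6/(-9 + 7) = 6/(-2) = 6*(-½) = -3)
h = -469 (h = 10997 - 11466 = -469)
D(J) = -148 + J² (D(J) = (0 + J)*J - 148 = J*J - 148 = J² - 148 = -148 + J²)
D(K(3)) - h = (-148 + (-3)²) - 1*(-469) = (-148 + 9) + 469 = -139 + 469 = 330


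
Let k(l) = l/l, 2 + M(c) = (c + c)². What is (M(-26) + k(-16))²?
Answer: 7306209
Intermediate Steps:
M(c) = -2 + 4*c² (M(c) = -2 + (c + c)² = -2 + (2*c)² = -2 + 4*c²)
k(l) = 1
(M(-26) + k(-16))² = ((-2 + 4*(-26)²) + 1)² = ((-2 + 4*676) + 1)² = ((-2 + 2704) + 1)² = (2702 + 1)² = 2703² = 7306209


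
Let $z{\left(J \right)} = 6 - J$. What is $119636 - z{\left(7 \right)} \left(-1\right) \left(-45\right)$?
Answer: $119681$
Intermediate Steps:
$119636 - z{\left(7 \right)} \left(-1\right) \left(-45\right) = 119636 - \left(6 - 7\right) \left(-1\right) \left(-45\right) = 119636 - \left(-1\right) \left(-1\right) \left(-45\right) = 119636 - 1 \left(-45\right) = 119636 - -45 = 119636 + 45 = 119681$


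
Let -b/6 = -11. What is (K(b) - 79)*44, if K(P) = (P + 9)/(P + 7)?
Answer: -250448/73 ≈ -3430.8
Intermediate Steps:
b = 66 (b = -6*(-11) = 66)
K(P) = (9 + P)/(7 + P)
(K(b) - 79)*44 = ((9 + 66)/(7 + 66) - 79)*44 = (75/73 - 79)*44 = -5692/73*44 = -250448/73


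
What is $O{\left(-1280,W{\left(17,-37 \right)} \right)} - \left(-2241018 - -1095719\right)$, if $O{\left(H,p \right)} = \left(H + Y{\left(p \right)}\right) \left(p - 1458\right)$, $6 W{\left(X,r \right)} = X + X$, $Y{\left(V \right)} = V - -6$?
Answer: $\frac{26886076}{9} \approx 2.9873 \cdot 10^{6}$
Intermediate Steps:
$Y{\left(V \right)} = 6 + V$ ($Y{\left(V \right)} = V + 6 = 6 + V$)
$W{\left(X,r \right)} = \frac{X}{3}$ ($W{\left(X,r \right)} = \frac{X + X}{6} = \frac{2 X}{6} = \frac{X}{3}$)
$O{\left(H,p \right)} = \left(-1458 + p\right) \left(6 + H + p\right)$ ($O{\left(H,p \right)} = \left(H + \left(6 + p\right)\right) \left(p - 1458\right) = \left(6 + H + p\right) \left(-1458 + p\right) = \left(-1458 + p\right) \left(6 + H + p\right)$)
$O{\left(-1280,W{\left(17,-37 \right)} \right)} - \left(-2241018 - -1095719\right) = \left(-8748 + \left(\frac{1}{3} \cdot 17\right)^{2} - -1866240 - 1452 \cdot \frac{1}{3} \cdot 17 - 1280 \cdot \frac{1}{3} \cdot 17\right) - \left(-2241018 - -1095719\right) = \left(-8748 + \left(\frac{17}{3}\right)^{2} + 1866240 - 8228 - \frac{21760}{3}\right) - \left(-2241018 + 1095719\right) = \left(-8748 + \frac{289}{9} + 1866240 - 8228 - \frac{21760}{3}\right) - -1145299 = \frac{16578385}{9} + 1145299 = \frac{26886076}{9}$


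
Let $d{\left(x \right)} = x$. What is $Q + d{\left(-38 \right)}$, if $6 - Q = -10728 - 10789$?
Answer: $21485$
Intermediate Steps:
$Q = 21523$ ($Q = 6 - \left(-10728 - 10789\right) = 6 - -21517 = 6 + 21517 = 21523$)
$Q + d{\left(-38 \right)} = 21523 - 38 = 21485$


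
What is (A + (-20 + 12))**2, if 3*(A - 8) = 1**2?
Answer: 1/9 ≈ 0.11111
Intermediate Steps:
A = 25/3 (A = 8 + (1/3)*1**2 = 8 + (1/3)*1 = 8 + 1/3 = 25/3 ≈ 8.3333)
(A + (-20 + 12))**2 = (25/3 + (-20 + 12))**2 = (25/3 - 8)**2 = (1/3)**2 = 1/9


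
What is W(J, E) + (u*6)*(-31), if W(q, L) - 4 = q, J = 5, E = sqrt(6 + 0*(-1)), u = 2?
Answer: -363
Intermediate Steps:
E = sqrt(6) (E = sqrt(6 + 0) = sqrt(6) ≈ 2.4495)
W(q, L) = 4 + q
W(J, E) + (u*6)*(-31) = (4 + 5) + (2*6)*(-31) = 9 + 12*(-31) = 9 - 372 = -363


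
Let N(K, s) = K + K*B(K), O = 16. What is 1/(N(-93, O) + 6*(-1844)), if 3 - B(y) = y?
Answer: -1/20085 ≈ -4.9788e-5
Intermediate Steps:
B(y) = 3 - y
N(K, s) = K + K*(3 - K)
1/(N(-93, O) + 6*(-1844)) = 1/(-93*(4 - 1*(-93)) + 6*(-1844)) = 1/(-93*(4 + 93) - 11064) = 1/(-93*97 - 11064) = 1/(-9021 - 11064) = 1/(-20085) = -1/20085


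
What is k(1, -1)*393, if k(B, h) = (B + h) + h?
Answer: -393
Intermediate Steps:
k(B, h) = B + 2*h
k(1, -1)*393 = (1 + 2*(-1))*393 = (1 - 2)*393 = -1*393 = -393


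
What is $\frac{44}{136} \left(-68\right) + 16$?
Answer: $-6$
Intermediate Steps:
$\frac{44}{136} \left(-68\right) + 16 = 44 \cdot \frac{1}{136} \left(-68\right) + 16 = \frac{11}{34} \left(-68\right) + 16 = -22 + 16 = -6$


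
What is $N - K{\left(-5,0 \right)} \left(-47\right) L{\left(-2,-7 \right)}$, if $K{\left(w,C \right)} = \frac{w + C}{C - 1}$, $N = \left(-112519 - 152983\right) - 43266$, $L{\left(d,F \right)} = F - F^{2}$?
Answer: $-321928$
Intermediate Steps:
$N = -308768$ ($N = -265502 - 43266 = -308768$)
$K{\left(w,C \right)} = \frac{C + w}{-1 + C}$
$N - K{\left(-5,0 \right)} \left(-47\right) L{\left(-2,-7 \right)} = -308768 - \frac{0 - 5}{-1 + 0} \left(-47\right) \left(- 7 \left(1 - -7\right)\right) = -308768 - \frac{1}{-1} \left(-5\right) \left(-47\right) \left(- 7 \left(1 + 7\right)\right) = -308768 - \left(-1\right) \left(-5\right) \left(-47\right) \left(\left(-7\right) 8\right) = -308768 - 5 \left(-47\right) \left(-56\right) = -308768 - \left(-235\right) \left(-56\right) = -308768 - 13160 = -321928$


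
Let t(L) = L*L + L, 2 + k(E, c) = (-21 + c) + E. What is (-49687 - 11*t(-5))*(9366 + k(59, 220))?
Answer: -480205154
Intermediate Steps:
k(E, c) = -23 + E + c (k(E, c) = -2 + ((-21 + c) + E) = -2 + (-21 + E + c) = -23 + E + c)
t(L) = L + L² (t(L) = L² + L = L + L²)
(-49687 - 11*t(-5))*(9366 + k(59, 220)) = (-49687 - (-55)*(1 - 5))*(9366 + (-23 + 59 + 220)) = (-49687 - (-55)*(-4))*(9366 + 256) = (-49687 - 11*20)*9622 = (-49687 - 220)*9622 = -49907*9622 = -480205154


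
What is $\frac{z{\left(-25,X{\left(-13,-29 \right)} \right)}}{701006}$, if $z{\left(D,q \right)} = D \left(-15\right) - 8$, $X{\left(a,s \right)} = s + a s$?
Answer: $\frac{367}{701006} \approx 0.00052353$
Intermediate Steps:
$z{\left(D,q \right)} = -8 - 15 D$ ($z{\left(D,q \right)} = - 15 D - 8 = -8 - 15 D$)
$\frac{z{\left(-25,X{\left(-13,-29 \right)} \right)}}{701006} = \frac{-8 - -375}{701006} = \left(-8 + 375\right) \frac{1}{701006} = 367 \cdot \frac{1}{701006} = \frac{367}{701006}$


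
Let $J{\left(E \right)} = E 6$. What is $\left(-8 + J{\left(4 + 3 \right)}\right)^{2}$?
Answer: $1156$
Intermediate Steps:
$J{\left(E \right)} = 6 E$
$\left(-8 + J{\left(4 + 3 \right)}\right)^{2} = \left(-8 + 6 \left(4 + 3\right)\right)^{2} = \left(-8 + 6 \cdot 7\right)^{2} = \left(-8 + 42\right)^{2} = 34^{2} = 1156$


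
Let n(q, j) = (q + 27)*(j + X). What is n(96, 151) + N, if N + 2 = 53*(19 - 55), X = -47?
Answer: 10882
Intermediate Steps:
n(q, j) = (-47 + j)*(27 + q) (n(q, j) = (q + 27)*(j - 47) = (27 + q)*(-47 + j) = (-47 + j)*(27 + q))
N = -1910 (N = -2 + 53*(19 - 55) = -2 + 53*(-36) = -2 - 1908 = -1910)
n(96, 151) + N = (-1269 - 47*96 + 27*151 + 151*96) - 1910 = (-1269 - 4512 + 4077 + 14496) - 1910 = 12792 - 1910 = 10882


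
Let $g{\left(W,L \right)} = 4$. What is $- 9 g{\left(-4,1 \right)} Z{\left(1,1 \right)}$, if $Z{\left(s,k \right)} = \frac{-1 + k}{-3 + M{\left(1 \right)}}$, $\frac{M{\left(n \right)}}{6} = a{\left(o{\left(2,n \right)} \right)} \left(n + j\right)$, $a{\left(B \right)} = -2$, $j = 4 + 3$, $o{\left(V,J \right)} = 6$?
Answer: $0$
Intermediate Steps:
$j = 7$
$M{\left(n \right)} = -84 - 12 n$ ($M{\left(n \right)} = 6 \left(- 2 \left(n + 7\right)\right) = 6 \left(- 2 \left(7 + n\right)\right) = 6 \left(-14 - 2 n\right) = -84 - 12 n$)
$Z{\left(s,k \right)} = \frac{1}{99} - \frac{k}{99}$ ($Z{\left(s,k \right)} = \frac{-1 + k}{-3 - 96} = \frac{-1 + k}{-99} = \left(-1 + k\right) \left(- \frac{1}{99}\right) = \frac{1}{99} - \frac{k}{99}$)
$- 9 g{\left(-4,1 \right)} Z{\left(1,1 \right)} = \left(-9\right) 4 \left(\frac{1}{99} - \frac{1}{99}\right) = - 36 \left(\frac{1}{99} - \frac{1}{99}\right) = \left(-36\right) 0 = 0$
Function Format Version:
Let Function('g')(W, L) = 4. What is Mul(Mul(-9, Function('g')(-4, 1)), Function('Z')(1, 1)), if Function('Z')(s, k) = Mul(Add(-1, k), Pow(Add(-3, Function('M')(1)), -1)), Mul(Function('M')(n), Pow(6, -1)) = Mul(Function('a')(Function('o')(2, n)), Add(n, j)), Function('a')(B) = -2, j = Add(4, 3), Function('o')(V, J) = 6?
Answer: 0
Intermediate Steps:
j = 7
Function('M')(n) = Add(-84, Mul(-12, n)) (Function('M')(n) = Mul(6, Mul(-2, Add(n, 7))) = Mul(6, Mul(-2, Add(7, n))) = Mul(6, Add(-14, Mul(-2, n))) = Add(-84, Mul(-12, n)))
Function('Z')(s, k) = Add(Rational(1, 99), Mul(Rational(-1, 99), k)) (Function('Z')(s, k) = Mul(Add(-1, k), Pow(Add(-3, Add(-84, Mul(-12, 1))), -1)) = Mul(Add(-1, k), Pow(Add(-3, Add(-84, -12)), -1)) = Mul(Add(-1, k), Pow(Add(-3, -96), -1)) = Mul(Add(-1, k), Pow(-99, -1)) = Mul(Add(-1, k), Rational(-1, 99)) = Add(Rational(1, 99), Mul(Rational(-1, 99), k)))
Mul(Mul(-9, Function('g')(-4, 1)), Function('Z')(1, 1)) = Mul(Mul(-9, 4), Add(Rational(1, 99), Mul(Rational(-1, 99), 1))) = Mul(-36, Add(Rational(1, 99), Rational(-1, 99))) = Mul(-36, 0) = 0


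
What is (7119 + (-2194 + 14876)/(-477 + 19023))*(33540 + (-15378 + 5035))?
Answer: 1531485147116/9273 ≈ 1.6516e+8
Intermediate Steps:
(7119 + (-2194 + 14876)/(-477 + 19023))*(33540 + (-15378 + 5035)) = (7119 + 12682/18546)*(33540 - 10343) = (7119 + 12682*(1/18546))*23197 = (7119 + 6341/9273)*23197 = (66020828/9273)*23197 = 1531485147116/9273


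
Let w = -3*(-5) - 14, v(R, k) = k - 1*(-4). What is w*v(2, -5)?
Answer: -1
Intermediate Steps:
v(R, k) = 4 + k (v(R, k) = k + 4 = 4 + k)
w = 1 (w = 15 - 14 = 1)
w*v(2, -5) = 1*(4 - 5) = 1*(-1) = -1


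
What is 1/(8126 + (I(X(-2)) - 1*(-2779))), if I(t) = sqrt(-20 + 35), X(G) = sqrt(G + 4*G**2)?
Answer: 727/7927934 - sqrt(15)/118919010 ≈ 9.1668e-5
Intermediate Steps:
I(t) = sqrt(15)
1/(8126 + (I(X(-2)) - 1*(-2779))) = 1/(8126 + (sqrt(15) - 1*(-2779))) = 1/(8126 + (sqrt(15) + 2779)) = 1/(8126 + (2779 + sqrt(15))) = 1/(10905 + sqrt(15))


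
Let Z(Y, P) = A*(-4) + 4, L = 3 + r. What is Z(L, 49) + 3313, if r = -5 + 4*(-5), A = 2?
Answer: 3309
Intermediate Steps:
r = -25 (r = -5 - 20 = -25)
L = -22 (L = 3 - 25 = -22)
Z(Y, P) = -4 (Z(Y, P) = 2*(-4) + 4 = -8 + 4 = -4)
Z(L, 49) + 3313 = -4 + 3313 = 3309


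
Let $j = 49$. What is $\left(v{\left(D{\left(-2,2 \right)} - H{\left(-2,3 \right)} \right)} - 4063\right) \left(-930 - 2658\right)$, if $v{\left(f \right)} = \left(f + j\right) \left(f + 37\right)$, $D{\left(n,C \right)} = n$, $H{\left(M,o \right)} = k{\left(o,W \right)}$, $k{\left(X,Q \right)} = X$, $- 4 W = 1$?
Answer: $9526140$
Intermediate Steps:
$W = - \frac{1}{4}$ ($W = \left(- \frac{1}{4}\right) 1 = - \frac{1}{4} \approx -0.25$)
$H{\left(M,o \right)} = o$
$v{\left(f \right)} = \left(37 + f\right) \left(49 + f\right)$ ($v{\left(f \right)} = \left(f + 49\right) \left(f + 37\right) = \left(49 + f\right) \left(37 + f\right) = \left(37 + f\right) \left(49 + f\right)$)
$\left(v{\left(D{\left(-2,2 \right)} - H{\left(-2,3 \right)} \right)} - 4063\right) \left(-930 - 2658\right) = \left(\left(1813 + \left(-2 - 3\right)^{2} + 86 \left(-2 - 3\right)\right) - 4063\right) \left(-930 - 2658\right) = \left(\left(1813 + \left(-2 - 3\right)^{2} + 86 \left(-2 - 3\right)\right) - 4063\right) \left(-3588\right) = \left(\left(1813 + \left(-5\right)^{2} + 86 \left(-5\right)\right) - 4063\right) \left(-3588\right) = \left(\left(1813 + 25 - 430\right) - 4063\right) \left(-3588\right) = \left(1408 - 4063\right) \left(-3588\right) = \left(-2655\right) \left(-3588\right) = 9526140$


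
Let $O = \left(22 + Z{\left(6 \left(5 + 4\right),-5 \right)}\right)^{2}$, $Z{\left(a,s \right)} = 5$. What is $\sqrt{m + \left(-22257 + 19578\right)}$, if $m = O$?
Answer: $5 i \sqrt{78} \approx 44.159 i$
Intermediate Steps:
$O = 729$ ($O = \left(22 + 5\right)^{2} = 27^{2} = 729$)
$m = 729$
$\sqrt{m + \left(-22257 + 19578\right)} = \sqrt{729 + \left(-22257 + 19578\right)} = \sqrt{729 - 2679} = \sqrt{-1950} = 5 i \sqrt{78}$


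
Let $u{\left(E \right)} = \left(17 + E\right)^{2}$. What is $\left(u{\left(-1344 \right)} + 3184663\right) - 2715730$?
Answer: $2229862$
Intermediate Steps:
$\left(u{\left(-1344 \right)} + 3184663\right) - 2715730 = \left(\left(17 - 1344\right)^{2} + 3184663\right) - 2715730 = \left(\left(-1327\right)^{2} + 3184663\right) - 2715730 = \left(1760929 + 3184663\right) - 2715730 = 4945592 - 2715730 = 2229862$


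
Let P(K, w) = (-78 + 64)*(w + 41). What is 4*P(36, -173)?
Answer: 7392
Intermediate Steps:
P(K, w) = -574 - 14*w (P(K, w) = -14*(41 + w) = -574 - 14*w)
4*P(36, -173) = 4*(-574 - 14*(-173)) = 4*(-574 + 2422) = 4*1848 = 7392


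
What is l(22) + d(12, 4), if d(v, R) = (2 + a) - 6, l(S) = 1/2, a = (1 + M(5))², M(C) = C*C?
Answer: 1345/2 ≈ 672.50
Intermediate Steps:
M(C) = C²
a = 676 (a = (1 + 5²)² = (1 + 25)² = 26² = 676)
l(S) = ½
d(v, R) = 672 (d(v, R) = (2 + 676) - 6 = 678 - 6 = 672)
l(22) + d(12, 4) = ½ + 672 = 1345/2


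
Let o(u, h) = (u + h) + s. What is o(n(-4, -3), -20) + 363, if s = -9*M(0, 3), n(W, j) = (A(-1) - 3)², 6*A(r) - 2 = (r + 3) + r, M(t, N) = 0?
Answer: 1397/4 ≈ 349.25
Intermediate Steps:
A(r) = ⅚ + r/3 (A(r) = ⅓ + ((r + 3) + r)/6 = ⅓ + ((3 + r) + r)/6 = ⅓ + (3 + 2*r)/6 = ⅓ + (½ + r/3) = ⅚ + r/3)
n(W, j) = 25/4 (n(W, j) = ((⅚ + (⅓)*(-1)) - 3)² = ((⅚ - ⅓) - 3)² = (½ - 3)² = (-5/2)² = 25/4)
s = 0 (s = -9*0 = 0)
o(u, h) = h + u (o(u, h) = (u + h) + 0 = (h + u) + 0 = h + u)
o(n(-4, -3), -20) + 363 = (-20 + 25/4) + 363 = -55/4 + 363 = 1397/4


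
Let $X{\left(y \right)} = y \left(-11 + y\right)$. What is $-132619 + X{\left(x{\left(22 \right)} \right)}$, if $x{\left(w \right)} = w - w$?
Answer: $-132619$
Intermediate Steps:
$x{\left(w \right)} = 0$
$-132619 + X{\left(x{\left(22 \right)} \right)} = -132619 + 0 \left(-11 + 0\right) = -132619 + 0 \left(-11\right) = -132619 + 0 = -132619$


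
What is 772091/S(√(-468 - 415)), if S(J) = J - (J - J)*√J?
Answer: -772091*I*√883/883 ≈ -25983.0*I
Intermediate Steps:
S(J) = J (S(J) = J - 0*√J = J - 1*0 = J + 0 = J)
772091/S(√(-468 - 415)) = 772091/(√(-468 - 415)) = 772091/(√(-883)) = 772091/((I*√883)) = 772091*(-I*√883/883) = -772091*I*√883/883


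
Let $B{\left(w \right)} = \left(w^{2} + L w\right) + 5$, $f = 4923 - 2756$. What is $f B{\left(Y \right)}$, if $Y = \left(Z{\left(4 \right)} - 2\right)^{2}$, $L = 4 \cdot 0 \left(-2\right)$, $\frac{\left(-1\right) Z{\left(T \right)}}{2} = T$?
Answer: $21680835$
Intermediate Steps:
$Z{\left(T \right)} = - 2 T$
$f = 2167$ ($f = 4923 - 2756 = 2167$)
$L = 0$ ($L = 0 \left(-2\right) = 0$)
$Y = 100$ ($Y = \left(\left(-2\right) 4 - 2\right)^{2} = \left(-8 - 2\right)^{2} = \left(-10\right)^{2} = 100$)
$B{\left(w \right)} = 5 + w^{2}$ ($B{\left(w \right)} = \left(w^{2} + 0 w\right) + 5 = \left(w^{2} + 0\right) + 5 = w^{2} + 5 = 5 + w^{2}$)
$f B{\left(Y \right)} = 2167 \left(5 + 100^{2}\right) = 2167 \left(5 + 10000\right) = 2167 \cdot 10005 = 21680835$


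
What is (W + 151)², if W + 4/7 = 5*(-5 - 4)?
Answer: 544644/49 ≈ 11115.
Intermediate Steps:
W = -319/7 (W = -4/7 + 5*(-5 - 4) = -4/7 + 5*(-9) = -4/7 - 45 = -319/7 ≈ -45.571)
(W + 151)² = (-319/7 + 151)² = (738/7)² = 544644/49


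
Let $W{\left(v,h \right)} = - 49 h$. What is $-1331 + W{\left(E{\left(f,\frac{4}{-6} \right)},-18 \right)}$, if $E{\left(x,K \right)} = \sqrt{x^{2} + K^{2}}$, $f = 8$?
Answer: $-449$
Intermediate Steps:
$E{\left(x,K \right)} = \sqrt{K^{2} + x^{2}}$
$-1331 + W{\left(E{\left(f,\frac{4}{-6} \right)},-18 \right)} = -1331 - -882 = -1331 + 882 = -449$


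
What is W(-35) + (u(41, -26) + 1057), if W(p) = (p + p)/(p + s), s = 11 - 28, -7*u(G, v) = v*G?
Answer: 220335/182 ≈ 1210.6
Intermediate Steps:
u(G, v) = -G*v/7 (u(G, v) = -v*G/7 = -G*v/7)
s = -17
W(p) = 2*p/(-17 + p) (W(p) = (p + p)/(p - 17) = (2*p)/(-17 + p) = 2*p/(-17 + p))
W(-35) + (u(41, -26) + 1057) = 2*(-35)/(-17 - 35) + (-⅐*41*(-26) + 1057) = 2*(-35)/(-52) + (1066/7 + 1057) = 2*(-35)*(-1/52) + 8465/7 = 35/26 + 8465/7 = 220335/182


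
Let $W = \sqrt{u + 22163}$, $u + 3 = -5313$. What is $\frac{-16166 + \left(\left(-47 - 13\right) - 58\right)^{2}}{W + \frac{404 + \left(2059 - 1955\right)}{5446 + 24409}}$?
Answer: $\frac{34002934280}{15016085050111} - \frac{1998341738050 \sqrt{16847}}{15016085050111} \approx -17.271$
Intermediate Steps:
$u = -5316$ ($u = -3 - 5313 = -5316$)
$W = \sqrt{16847}$ ($W = \sqrt{-5316 + 22163} = \sqrt{16847} \approx 129.8$)
$\frac{-16166 + \left(\left(-47 - 13\right) - 58\right)^{2}}{W + \frac{404 + \left(2059 - 1955\right)}{5446 + 24409}} = \frac{-16166 + \left(\left(-47 - 13\right) - 58\right)^{2}}{\sqrt{16847} + \frac{404 + \left(2059 - 1955\right)}{5446 + 24409}} = \frac{-16166 + \left(\left(-47 - 13\right) - 58\right)^{2}}{\sqrt{16847} + \frac{404 + 104}{29855}} = \frac{-16166 + \left(-60 - 58\right)^{2}}{\sqrt{16847} + 508 \cdot \frac{1}{29855}} = \frac{-16166 + \left(-118\right)^{2}}{\sqrt{16847} + \frac{508}{29855}} = \frac{-16166 + 13924}{\frac{508}{29855} + \sqrt{16847}} = - \frac{2242}{\frac{508}{29855} + \sqrt{16847}}$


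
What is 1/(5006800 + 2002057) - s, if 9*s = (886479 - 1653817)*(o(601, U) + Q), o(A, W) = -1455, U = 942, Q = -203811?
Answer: -367984621757233049/21026571 ≈ -1.7501e+10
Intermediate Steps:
s = 52502800636/3 (s = ((886479 - 1653817)*(-1455 - 203811))/9 = (-767338*(-205266))/9 = (⅑)*157508401908 = 52502800636/3 ≈ 1.7501e+10)
1/(5006800 + 2002057) - s = 1/(5006800 + 2002057) - 1*52502800636/3 = 1/7008857 - 52502800636/3 = -367984621757233049/21026571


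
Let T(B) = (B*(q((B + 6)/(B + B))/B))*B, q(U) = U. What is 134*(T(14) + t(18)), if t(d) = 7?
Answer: 2278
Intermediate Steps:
T(B) = 3 + B/2 (T(B) = (B*(((B + 6)/(B + B))/B))*B = (B*(((6 + B)/((2*B)))/B))*B = (B*(((6 + B)*(1/(2*B)))/B))*B = (B*(((6 + B)/(2*B))/B))*B = (B*((6 + B)/(2*B²)))*B = ((6 + B)/(2*B))*B = 3 + B/2)
134*(T(14) + t(18)) = 134*((3 + (½)*14) + 7) = 134*((3 + 7) + 7) = 134*(10 + 7) = 134*17 = 2278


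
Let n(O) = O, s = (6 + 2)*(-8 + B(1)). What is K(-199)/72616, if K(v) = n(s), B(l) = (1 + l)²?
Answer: -4/9077 ≈ -0.00044067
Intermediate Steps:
s = -32 (s = (6 + 2)*(-8 + (1 + 1)²) = 8*(-8 + 2²) = 8*(-8 + 4) = 8*(-4) = -32)
K(v) = -32
K(-199)/72616 = -32/72616 = -32*1/72616 = -4/9077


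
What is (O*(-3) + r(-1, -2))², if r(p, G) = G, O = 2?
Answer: 64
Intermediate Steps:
(O*(-3) + r(-1, -2))² = (2*(-3) - 2)² = (-6 - 2)² = (-8)² = 64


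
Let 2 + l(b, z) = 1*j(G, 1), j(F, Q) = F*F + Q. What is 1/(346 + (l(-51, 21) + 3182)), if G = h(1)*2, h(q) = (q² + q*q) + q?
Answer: 1/3563 ≈ 0.00028066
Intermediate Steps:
h(q) = q + 2*q² (h(q) = (q² + q²) + q = 2*q² + q = q + 2*q²)
G = 6 (G = (1*(1 + 2*1))*2 = (1*(1 + 2))*2 = (1*3)*2 = 3*2 = 6)
j(F, Q) = Q + F² (j(F, Q) = F² + Q = Q + F²)
l(b, z) = 35 (l(b, z) = -2 + 1*(1 + 6²) = -2 + 1*(1 + 36) = -2 + 1*37 = -2 + 37 = 35)
1/(346 + (l(-51, 21) + 3182)) = 1/(346 + (35 + 3182)) = 1/(346 + 3217) = 1/3563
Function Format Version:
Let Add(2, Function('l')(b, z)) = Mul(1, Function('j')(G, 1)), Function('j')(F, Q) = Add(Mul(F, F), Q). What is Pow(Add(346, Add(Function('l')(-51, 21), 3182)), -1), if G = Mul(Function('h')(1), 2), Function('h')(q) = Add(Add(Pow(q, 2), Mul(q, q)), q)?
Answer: Rational(1, 3563) ≈ 0.00028066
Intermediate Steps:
Function('h')(q) = Add(q, Mul(2, Pow(q, 2))) (Function('h')(q) = Add(Add(Pow(q, 2), Pow(q, 2)), q) = Add(Mul(2, Pow(q, 2)), q) = Add(q, Mul(2, Pow(q, 2))))
G = 6 (G = Mul(Mul(1, Add(1, Mul(2, 1))), 2) = Mul(Mul(1, Add(1, 2)), 2) = Mul(Mul(1, 3), 2) = Mul(3, 2) = 6)
Function('j')(F, Q) = Add(Q, Pow(F, 2)) (Function('j')(F, Q) = Add(Pow(F, 2), Q) = Add(Q, Pow(F, 2)))
Function('l')(b, z) = 35 (Function('l')(b, z) = Add(-2, Mul(1, Add(1, Pow(6, 2)))) = Add(-2, Mul(1, Add(1, 36))) = Add(-2, Mul(1, 37)) = Add(-2, 37) = 35)
Pow(Add(346, Add(Function('l')(-51, 21), 3182)), -1) = Pow(Add(346, Add(35, 3182)), -1) = Pow(Add(346, 3217), -1) = Pow(3563, -1) = Rational(1, 3563)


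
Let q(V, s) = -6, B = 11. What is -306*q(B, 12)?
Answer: 1836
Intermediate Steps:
-306*q(B, 12) = -306*(-6) = 1836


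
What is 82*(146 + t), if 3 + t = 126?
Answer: 22058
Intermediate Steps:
t = 123 (t = -3 + 126 = 123)
82*(146 + t) = 82*(146 + 123) = 82*269 = 22058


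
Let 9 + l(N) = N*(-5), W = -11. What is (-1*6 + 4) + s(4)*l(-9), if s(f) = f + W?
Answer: -254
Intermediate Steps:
s(f) = -11 + f (s(f) = f - 11 = -11 + f)
l(N) = -9 - 5*N (l(N) = -9 + N*(-5) = -9 - 5*N)
(-1*6 + 4) + s(4)*l(-9) = (-1*6 + 4) + (-11 + 4)*(-9 - 5*(-9)) = (-6 + 4) - 7*(-9 + 45) = -2 - 7*36 = -2 - 252 = -254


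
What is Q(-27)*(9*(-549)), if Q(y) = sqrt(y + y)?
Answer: -14823*I*sqrt(6) ≈ -36309.0*I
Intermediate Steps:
Q(y) = sqrt(2)*sqrt(y) (Q(y) = sqrt(2*y) = sqrt(2)*sqrt(y))
Q(-27)*(9*(-549)) = (sqrt(2)*sqrt(-27))*(9*(-549)) = (sqrt(2)*(3*I*sqrt(3)))*(-4941) = (3*I*sqrt(6))*(-4941) = -14823*I*sqrt(6)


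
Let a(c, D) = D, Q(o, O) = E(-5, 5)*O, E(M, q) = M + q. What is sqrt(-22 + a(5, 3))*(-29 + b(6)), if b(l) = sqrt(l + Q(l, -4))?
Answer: I*sqrt(19)*(-29 + sqrt(6)) ≈ -115.73*I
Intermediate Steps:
Q(o, O) = 0 (Q(o, O) = (-5 + 5)*O = 0*O = 0)
b(l) = sqrt(l) (b(l) = sqrt(l + 0) = sqrt(l))
sqrt(-22 + a(5, 3))*(-29 + b(6)) = sqrt(-22 + 3)*(-29 + sqrt(6)) = sqrt(-19)*(-29 + sqrt(6)) = (I*sqrt(19))*(-29 + sqrt(6)) = I*sqrt(19)*(-29 + sqrt(6))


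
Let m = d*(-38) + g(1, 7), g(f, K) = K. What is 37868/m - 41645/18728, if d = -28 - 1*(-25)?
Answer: 704152859/2266088 ≈ 310.73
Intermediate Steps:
d = -3 (d = -28 + 25 = -3)
m = 121 (m = -3*(-38) + 7 = 114 + 7 = 121)
37868/m - 41645/18728 = 37868/121 - 41645/18728 = 704152859/2266088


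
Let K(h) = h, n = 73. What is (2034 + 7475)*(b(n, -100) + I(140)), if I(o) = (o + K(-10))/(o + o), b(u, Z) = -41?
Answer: -10792715/28 ≈ -3.8545e+5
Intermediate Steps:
I(o) = (-10 + o)/(2*o) (I(o) = (o - 10)/(o + o) = (-10 + o)/((2*o)) = (-10 + o)*(1/(2*o)) = (-10 + o)/(2*o))
(2034 + 7475)*(b(n, -100) + I(140)) = (2034 + 7475)*(-41 + (1/2)*(-10 + 140)/140) = 9509*(-41 + (1/2)*(1/140)*130) = 9509*(-41 + 13/28) = 9509*(-1135/28) = -10792715/28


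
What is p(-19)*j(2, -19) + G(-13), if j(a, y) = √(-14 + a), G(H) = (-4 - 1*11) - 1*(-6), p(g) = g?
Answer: -9 - 38*I*√3 ≈ -9.0 - 65.818*I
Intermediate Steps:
G(H) = -9 (G(H) = (-4 - 11) + 6 = -15 + 6 = -9)
p(-19)*j(2, -19) + G(-13) = -19*√(-14 + 2) - 9 = -38*I*√3 - 9 = -9 - 38*I*√3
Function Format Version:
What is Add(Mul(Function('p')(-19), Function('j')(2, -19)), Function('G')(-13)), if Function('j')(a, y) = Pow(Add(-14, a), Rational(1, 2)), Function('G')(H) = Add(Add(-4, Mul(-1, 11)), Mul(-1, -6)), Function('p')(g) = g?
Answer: Add(-9, Mul(-38, I, Pow(3, Rational(1, 2)))) ≈ Add(-9.0000, Mul(-65.818, I))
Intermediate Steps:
Function('G')(H) = -9 (Function('G')(H) = Add(Add(-4, -11), 6) = Add(-15, 6) = -9)
Add(Mul(Function('p')(-19), Function('j')(2, -19)), Function('G')(-13)) = Add(Mul(-19, Pow(Add(-14, 2), Rational(1, 2))), -9) = Add(Mul(-19, Pow(-12, Rational(1, 2))), -9) = Add(Mul(-19, Mul(2, I, Pow(3, Rational(1, 2)))), -9) = Add(Mul(-38, I, Pow(3, Rational(1, 2))), -9) = Add(-9, Mul(-38, I, Pow(3, Rational(1, 2))))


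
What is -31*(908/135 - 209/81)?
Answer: -52049/405 ≈ -128.52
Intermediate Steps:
-31*(908/135 - 209/81) = -31*1679/405 = -52049/405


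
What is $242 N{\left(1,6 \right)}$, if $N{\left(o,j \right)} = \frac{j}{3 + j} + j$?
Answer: $\frac{4840}{3} \approx 1613.3$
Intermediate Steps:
$N{\left(o,j \right)} = j + \frac{j}{3 + j}$ ($N{\left(o,j \right)} = \frac{j}{3 + j} + j = j + \frac{j}{3 + j}$)
$242 N{\left(1,6 \right)} = 242 \frac{6 \left(4 + 6\right)}{3 + 6} = 242 \cdot 6 \cdot \frac{1}{9} \cdot 10 = 242 \cdot \frac{20}{3} = \frac{4840}{3}$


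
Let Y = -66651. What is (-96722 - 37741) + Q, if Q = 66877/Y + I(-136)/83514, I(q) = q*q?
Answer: -124744103613694/927715269 ≈ -1.3446e+5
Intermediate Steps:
I(q) = q²
Q = -725398147/927715269 (Q = 66877/(-66651) + (-136)²/83514 = 66877*(-1/66651) + 18496*(1/83514) = -66877/66651 + 9248/41757 = -725398147/927715269 ≈ -0.78192)
(-96722 - 37741) + Q = (-96722 - 37741) - 725398147/927715269 = -134463 - 725398147/927715269 = -124744103613694/927715269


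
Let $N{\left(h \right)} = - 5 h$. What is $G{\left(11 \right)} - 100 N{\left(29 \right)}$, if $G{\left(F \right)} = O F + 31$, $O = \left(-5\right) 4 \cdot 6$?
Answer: $13211$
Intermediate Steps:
$O = -120$ ($O = \left(-20\right) 6 = -120$)
$G{\left(F \right)} = 31 - 120 F$ ($G{\left(F \right)} = - 120 F + 31 = 31 - 120 F$)
$G{\left(11 \right)} - 100 N{\left(29 \right)} = \left(31 - 1320\right) - 100 \left(\left(-5\right) 29\right) = \left(31 - 1320\right) - -14500 = -1289 + 14500 = 13211$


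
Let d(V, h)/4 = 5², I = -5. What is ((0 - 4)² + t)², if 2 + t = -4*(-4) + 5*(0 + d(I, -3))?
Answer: 280900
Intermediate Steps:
d(V, h) = 100 (d(V, h) = 4*5² = 4*25 = 100)
t = 514 (t = -2 + (-4*(-4) + 5*(0 + 100)) = -2 + (16 + 5*100) = -2 + (16 + 500) = -2 + 516 = 514)
((0 - 4)² + t)² = ((0 - 4)² + 514)² = ((-4)² + 514)² = (16 + 514)² = 530² = 280900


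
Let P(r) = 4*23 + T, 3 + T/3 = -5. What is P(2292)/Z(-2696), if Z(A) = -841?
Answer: -68/841 ≈ -0.080856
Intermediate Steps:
T = -24 (T = -9 + 3*(-5) = -9 - 15 = -24)
P(r) = 68 (P(r) = 4*23 - 24 = 92 - 24 = 68)
P(2292)/Z(-2696) = 68/(-841) = 68*(-1/841) = -68/841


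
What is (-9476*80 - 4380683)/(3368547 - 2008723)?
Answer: -5138763/1359824 ≈ -3.7790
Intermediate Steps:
(-9476*80 - 4380683)/(3368547 - 2008723) = (-758080 - 4380683)/1359824 = -5138763*1/1359824 = -5138763/1359824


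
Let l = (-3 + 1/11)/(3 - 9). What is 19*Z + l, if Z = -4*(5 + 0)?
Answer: -12524/33 ≈ -379.52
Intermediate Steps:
Z = -20 (Z = -4*5 = -20)
l = 16/33 (l = (-3 + 1/11)/(-6) = -32/11*(-1/6) = 16/33 ≈ 0.48485)
19*Z + l = 19*(-20) + 16/33 = -380 + 16/33 = -12524/33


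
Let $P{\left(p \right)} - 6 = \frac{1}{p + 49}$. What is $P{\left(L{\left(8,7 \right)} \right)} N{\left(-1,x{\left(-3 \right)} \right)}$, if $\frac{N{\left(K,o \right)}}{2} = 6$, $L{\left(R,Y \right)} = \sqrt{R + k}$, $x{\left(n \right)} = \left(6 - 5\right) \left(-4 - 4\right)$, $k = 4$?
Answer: $\frac{172596}{2389} - \frac{24 \sqrt{3}}{2389} \approx 72.229$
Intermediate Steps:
$x{\left(n \right)} = -8$ ($x{\left(n \right)} = 1 \left(-8\right) = -8$)
$L{\left(R,Y \right)} = \sqrt{4 + R}$ ($L{\left(R,Y \right)} = \sqrt{R + 4} = \sqrt{4 + R}$)
$N{\left(K,o \right)} = 12$ ($N{\left(K,o \right)} = 2 \cdot 6 = 12$)
$P{\left(p \right)} = 6 + \frac{1}{49 + p}$ ($P{\left(p \right)} = 6 + \frac{1}{p + 49} = 6 + \frac{1}{49 + p}$)
$P{\left(L{\left(8,7 \right)} \right)} N{\left(-1,x{\left(-3 \right)} \right)} = \frac{295 + 6 \sqrt{4 + 8}}{49 + \sqrt{4 + 8}} \cdot 12 = \frac{295 + 6 \sqrt{12}}{49 + \sqrt{12}} \cdot 12 = \frac{295 + 6 \cdot 2 \sqrt{3}}{49 + 2 \sqrt{3}} \cdot 12 = \frac{295 + 12 \sqrt{3}}{49 + 2 \sqrt{3}} \cdot 12 = \frac{12 \left(295 + 12 \sqrt{3}\right)}{49 + 2 \sqrt{3}}$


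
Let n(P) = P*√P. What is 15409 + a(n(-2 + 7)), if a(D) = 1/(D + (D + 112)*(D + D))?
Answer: 772376123/50125 + 9*√5/50125 ≈ 15409.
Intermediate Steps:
n(P) = P^(3/2)
a(D) = 1/(D + 2*D*(112 + D)) (a(D) = 1/(D + (112 + D)*(2*D)) = 1/(D + 2*D*(112 + D)))
15409 + a(n(-2 + 7)) = 15409 + 1/(((-2 + 7)^(3/2))*(225 + 2*(-2 + 7)^(3/2))) = 15409 + 1/((5^(3/2))*(225 + 2*5^(3/2))) = 15409 + 1/(((5*√5))*(225 + 2*(5*√5))) = 15409 + (√5/25)/(225 + 10*√5) = 15409 + √5/(25*(225 + 10*√5))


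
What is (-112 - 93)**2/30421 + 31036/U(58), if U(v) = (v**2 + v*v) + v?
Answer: 21195307/3559257 ≈ 5.9550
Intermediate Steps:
U(v) = v + 2*v**2 (U(v) = (v**2 + v**2) + v = 2*v**2 + v = v + 2*v**2)
(-112 - 93)**2/30421 + 31036/U(58) = (-112 - 93)**2/30421 + 31036/((58*(1 + 2*58))) = (-205)**2*(1/30421) + 31036/((58*(1 + 116))) = 42025*(1/30421) + 31036/((58*117)) = 42025/30421 + 31036/6786 = 42025/30421 + 31036*(1/6786) = 42025/30421 + 15518/3393 = 21195307/3559257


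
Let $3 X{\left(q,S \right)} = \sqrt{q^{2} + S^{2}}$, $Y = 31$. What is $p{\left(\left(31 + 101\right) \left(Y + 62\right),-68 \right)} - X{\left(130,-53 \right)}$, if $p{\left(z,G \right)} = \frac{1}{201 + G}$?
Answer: $\frac{1}{133} - \frac{\sqrt{19709}}{3} \approx -46.789$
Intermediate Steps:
$X{\left(q,S \right)} = \frac{\sqrt{S^{2} + q^{2}}}{3}$ ($X{\left(q,S \right)} = \frac{\sqrt{q^{2} + S^{2}}}{3} = \frac{\sqrt{S^{2} + q^{2}}}{3}$)
$p{\left(\left(31 + 101\right) \left(Y + 62\right),-68 \right)} - X{\left(130,-53 \right)} = \frac{1}{201 - 68} - \frac{\sqrt{\left(-53\right)^{2} + 130^{2}}}{3} = \frac{1}{133} - \frac{\sqrt{2809 + 16900}}{3} = \frac{1}{133} - \frac{\sqrt{19709}}{3}$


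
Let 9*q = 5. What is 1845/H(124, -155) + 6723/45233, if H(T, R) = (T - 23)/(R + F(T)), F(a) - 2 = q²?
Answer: -114679446313/41116797 ≈ -2789.1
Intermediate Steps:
q = 5/9 (q = (⅑)*5 = 5/9 ≈ 0.55556)
F(a) = 187/81 (F(a) = 2 + (5/9)² = 2 + 25/81 = 187/81)
H(T, R) = (-23 + T)/(187/81 + R) (H(T, R) = (T - 23)/(R + 187/81) = (-23 + T)/(187/81 + R))
1845/H(124, -155) + 6723/45233 = 1845/((81*(-23 + 124)/(187 + 81*(-155)))) + 6723/45233 = 1845/((81*101/(187 - 12555))) + 6723*(1/45233) = 1845/((81*101/(-12368))) + 6723/45233 = 1845/((81*(-1/12368)*101)) + 6723/45233 = 1845/(-8181/12368) + 6723/45233 = 1845*(-12368/8181) + 6723/45233 = -2535440/909 + 6723/45233 = -114679446313/41116797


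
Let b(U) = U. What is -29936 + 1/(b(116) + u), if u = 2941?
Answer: -91514351/3057 ≈ -29936.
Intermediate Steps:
-29936 + 1/(b(116) + u) = -29936 + 1/(116 + 2941) = -29936 + 1/3057 = -91514351/3057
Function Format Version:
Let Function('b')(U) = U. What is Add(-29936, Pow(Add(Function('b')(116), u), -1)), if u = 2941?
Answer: Rational(-91514351, 3057) ≈ -29936.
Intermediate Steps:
Add(-29936, Pow(Add(Function('b')(116), u), -1)) = Add(-29936, Pow(Add(116, 2941), -1)) = Add(-29936, Pow(3057, -1)) = Add(-29936, Rational(1, 3057)) = Rational(-91514351, 3057)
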